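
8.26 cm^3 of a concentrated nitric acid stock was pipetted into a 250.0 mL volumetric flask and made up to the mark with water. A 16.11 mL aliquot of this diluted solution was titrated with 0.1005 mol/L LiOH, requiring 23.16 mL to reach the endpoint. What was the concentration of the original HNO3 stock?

n(LiOH) = 0.1005 x 0.02316 = 0.002328 mol.
n(HNO3) in the aliquot = 0.002328 mol.
[diluted HNO3] = 0.002328 / 0.01611 = 0.1445 M.
Dilution factor = 250.0/8.260 = 30.27, so [stock] = 0.1445 x 30.27 = 4.37 M.

4.37 M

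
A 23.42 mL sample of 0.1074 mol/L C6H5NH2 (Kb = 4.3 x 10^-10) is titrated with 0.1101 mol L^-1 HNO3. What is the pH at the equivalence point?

2.95

n(C6H5NH2) = 0.1074 x 0.02342 = 0.002515 mol; V(HNO3) at equivalence = 0.002515/0.1101 = 0.02285 L.
At equivalence the base is fully converted to C6H5NH3+; total volume = 0.04627 L, so [C6H5NH3+] = 0.002515/0.04627 = 0.05437 M.
Ka(C6H5NH3+) = Kw/Kb = 1.0e-14 / 4.3 x 10^-10 = 2.33e-5.
[H^+] = sqrt(Ka x [C6H5NH3+]) = sqrt(2.33e-5 x 0.05437) = 0.00112 M.
pH = -log(0.00112) = 2.95.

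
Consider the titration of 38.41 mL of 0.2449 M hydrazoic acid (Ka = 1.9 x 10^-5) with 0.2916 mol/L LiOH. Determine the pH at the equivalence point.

8.92

n(HN3) = 0.2449 x 0.03841 = 0.009407 mol; V(LiOH) at equivalence = 0.009407/0.2916 = 0.03226 L.
At equivalence all the acid is converted to N3-; total volume = 0.03841 + 0.03226 = 0.07067 L, so [N3-] = 0.009407/0.07067 = 0.1331 M.
Kb = Kw/Ka = 1.0e-14 / 1.9 x 10^-5 = 5.26e-10.
[OH^-] = sqrt(Kb x [N3-]) = sqrt(5.26e-10 x 0.1331) = 8.37e-6 M.
pOH = 5.08, so pH = 14.00 - 5.08 = 8.92.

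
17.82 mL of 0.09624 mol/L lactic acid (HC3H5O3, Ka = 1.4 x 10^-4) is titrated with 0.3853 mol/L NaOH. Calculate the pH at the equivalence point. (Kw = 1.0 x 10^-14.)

n(HC3H5O3) = 0.09624 x 0.01782 = 0.001715 mol; V(NaOH) at equivalence = 0.001715/0.3853 = 0.004451 L.
At equivalence all the acid is converted to C3H5O3-; total volume = 0.01782 + 0.004451 = 0.02227 L, so [C3H5O3-] = 0.001715/0.02227 = 0.07701 M.
Kb = Kw/Ka = 1.0e-14 / 1.4 x 10^-4 = 7.14e-11.
[OH^-] = sqrt(Kb x [C3H5O3-]) = sqrt(7.14e-11 x 0.07701) = 2.35e-6 M.
pOH = 5.63, so pH = 14.00 - 5.63 = 8.37.

8.37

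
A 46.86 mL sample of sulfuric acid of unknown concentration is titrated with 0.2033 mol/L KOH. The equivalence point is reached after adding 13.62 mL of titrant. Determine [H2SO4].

0.0295 M

n(KOH) delivered = 0.2033 x 0.01362 = 0.002769 mol.
The reaction is 1 H2SO4 + 2 KOH, so n(H2SO4) = 0.002769 x 1/2 = 0.001384 mol.
[H2SO4] = 0.001384 mol / 0.04686 L = 0.0295 M.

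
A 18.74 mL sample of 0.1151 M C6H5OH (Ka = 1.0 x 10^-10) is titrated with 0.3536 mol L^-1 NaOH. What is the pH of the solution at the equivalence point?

n(C6H5OH) = 0.1151 x 0.01874 = 0.002157 mol; V(NaOH) at equivalence = 0.002157/0.3536 = 0.006100 L.
At equivalence all the acid is converted to C6H5O-; total volume = 0.01874 + 0.006100 = 0.02484 L, so [C6H5O-] = 0.002157/0.02484 = 0.08683 M.
Kb = Kw/Ka = 1.0e-14 / 1.0 x 10^-10 = 0.000100.
[OH^-] = sqrt(Kb x [C6H5O-]) = sqrt(0.000100 x 0.08683) = 0.00295 M.
pOH = 2.53, so pH = 14.00 - 2.53 = 11.47.

11.47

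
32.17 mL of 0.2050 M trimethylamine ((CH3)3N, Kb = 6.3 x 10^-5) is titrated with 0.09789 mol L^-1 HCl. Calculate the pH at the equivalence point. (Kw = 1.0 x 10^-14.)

5.49

n((CH3)3N) = 0.2050 x 0.03217 = 0.006595 mol; V(HCl) at equivalence = 0.006595/0.09789 = 0.06737 L.
At equivalence the base is fully converted to (CH3)3NH+; total volume = 0.09954 L, so [(CH3)3NH+] = 0.006595/0.09954 = 0.06625 M.
Ka((CH3)3NH+) = Kw/Kb = 1.0e-14 / 6.3 x 10^-5 = 1.59e-10.
[H^+] = sqrt(Ka x [(CH3)3NH+]) = sqrt(1.59e-10 x 0.06625) = 3.24e-6 M.
pH = -log(3.24e-6) = 5.49.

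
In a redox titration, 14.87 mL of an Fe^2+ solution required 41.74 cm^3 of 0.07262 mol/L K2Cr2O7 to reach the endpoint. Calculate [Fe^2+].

n(K2Cr2O7) = 0.07262 x 0.04174 = 0.003031 mol.
From the balanced equation, 1 mol K2Cr2O7 reacts with 6 mol Fe^2+, so n(Fe^2+) = 0.003031 x 6/1 = 0.01819 mol.
[Fe^2+] = 0.01819 / 0.01487 L = 1.22 M.

1.22 M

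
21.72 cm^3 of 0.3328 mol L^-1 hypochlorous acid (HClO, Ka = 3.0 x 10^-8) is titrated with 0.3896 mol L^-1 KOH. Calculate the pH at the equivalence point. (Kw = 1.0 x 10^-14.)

10.39

n(HClO) = 0.3328 x 0.02172 = 0.007228 mol; V(KOH) at equivalence = 0.007228/0.3896 = 0.01855 L.
At equivalence all the acid is converted to ClO-; total volume = 0.02172 + 0.01855 = 0.04027 L, so [ClO-] = 0.007228/0.04027 = 0.1795 M.
Kb = Kw/Ka = 1.0e-14 / 3.0 x 10^-8 = 3.33e-7.
[OH^-] = sqrt(Kb x [ClO-]) = sqrt(3.33e-7 x 0.1795) = 0.000245 M.
pOH = 3.61, so pH = 14.00 - 3.61 = 10.39.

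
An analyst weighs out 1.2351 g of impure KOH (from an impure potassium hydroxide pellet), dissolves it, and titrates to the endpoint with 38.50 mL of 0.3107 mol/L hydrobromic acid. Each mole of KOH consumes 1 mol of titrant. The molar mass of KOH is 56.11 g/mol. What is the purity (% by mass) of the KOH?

n(HBr) = 0.3107 x 0.03850 = 0.01196 mol.
n(KOH) = 0.01196 / 1 = 0.01196 mol.
mass of KOH = 0.01196 x 56.11 = 0.6712 g.
% purity = 0.6712 / 1.2351 x 100 = 54.3%.

54.3%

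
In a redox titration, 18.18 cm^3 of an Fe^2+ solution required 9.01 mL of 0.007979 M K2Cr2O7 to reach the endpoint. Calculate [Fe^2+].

0.0237 M

n(K2Cr2O7) = 0.007979 x 0.009010 = 7.189e-5 mol.
From the balanced equation, 1 mol K2Cr2O7 reacts with 6 mol Fe^2+, so n(Fe^2+) = 7.189e-5 x 6/1 = 0.0004313 mol.
[Fe^2+] = 0.0004313 / 0.01818 L = 0.0237 M.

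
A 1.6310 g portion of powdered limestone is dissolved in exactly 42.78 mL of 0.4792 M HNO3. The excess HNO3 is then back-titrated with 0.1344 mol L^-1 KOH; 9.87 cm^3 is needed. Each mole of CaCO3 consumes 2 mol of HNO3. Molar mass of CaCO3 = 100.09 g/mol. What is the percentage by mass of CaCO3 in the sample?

Total n(HNO3) added = 0.4792 x 0.04278 = 0.02050 mol.
n(KOH) used = 0.1344 x 0.009870 = 0.001327 mol, which equals the excess n(HNO3).
So n(HNO3) consumed by the sample = 0.02050 - 0.001327 = 0.01917 mol.
n(CaCO3) = 0.01917 / 2 = 0.009587 mol.
mass CaCO3 = 0.009587 x 100.09 = 0.9595 g, so %CaCO3 = 0.9595/1.6310 x 100 = 58.8%.

58.8%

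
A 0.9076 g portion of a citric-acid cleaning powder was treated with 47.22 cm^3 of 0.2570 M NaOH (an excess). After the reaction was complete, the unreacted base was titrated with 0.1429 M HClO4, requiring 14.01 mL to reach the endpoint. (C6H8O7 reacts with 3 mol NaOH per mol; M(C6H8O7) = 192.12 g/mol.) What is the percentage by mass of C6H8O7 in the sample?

Total n(NaOH) added = 0.2570 x 0.04722 = 0.01214 mol.
n(HClO4) used = 0.1429 x 0.01401 = 0.002002 mol, which equals the excess n(NaOH).
So n(NaOH) consumed by the sample = 0.01214 - 0.002002 = 0.01013 mol.
n(C6H8O7) = 0.01013 / 3 = 0.003378 mol.
mass C6H8O7 = 0.003378 x 192.12 = 0.6490 g, so %C6H8O7 = 0.6490/0.9076 x 100 = 71.5%.

71.5%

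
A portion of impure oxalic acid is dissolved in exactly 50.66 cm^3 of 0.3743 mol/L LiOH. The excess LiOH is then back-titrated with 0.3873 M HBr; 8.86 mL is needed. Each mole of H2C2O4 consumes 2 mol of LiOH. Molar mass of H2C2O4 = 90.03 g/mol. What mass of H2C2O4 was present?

0.699 g

Total n(LiOH) added = 0.3743 x 0.05066 = 0.01896 mol.
n(HBr) used = 0.3873 x 0.008860 = 0.003431 mol, which equals the excess n(LiOH).
So n(LiOH) consumed by the sample = 0.01896 - 0.003431 = 0.01553 mol.
n(H2C2O4) = 0.01553 / 2 = 0.007765 mol.
mass = 0.007765 mol x 90.03 g/mol = 0.699 g.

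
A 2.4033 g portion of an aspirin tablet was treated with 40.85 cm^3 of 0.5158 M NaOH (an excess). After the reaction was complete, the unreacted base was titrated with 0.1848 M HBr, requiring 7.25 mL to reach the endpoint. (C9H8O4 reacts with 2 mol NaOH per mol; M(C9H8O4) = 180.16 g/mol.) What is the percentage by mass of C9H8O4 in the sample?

Total n(NaOH) added = 0.5158 x 0.04085 = 0.02107 mol.
n(HBr) used = 0.1848 x 0.007250 = 0.001340 mol, which equals the excess n(NaOH).
So n(NaOH) consumed by the sample = 0.02107 - 0.001340 = 0.01973 mol.
n(C9H8O4) = 0.01973 / 2 = 0.009865 mol.
mass C9H8O4 = 0.009865 x 180.16 = 1.777 g, so %C9H8O4 = 1.777/2.4033 x 100 = 74.0%.

74.0%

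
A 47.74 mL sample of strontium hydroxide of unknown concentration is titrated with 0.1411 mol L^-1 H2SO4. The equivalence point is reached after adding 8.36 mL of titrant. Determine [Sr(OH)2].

n(H2SO4) delivered = 0.1411 x 0.008360 = 0.001180 mol.
For a 1:1 reaction, n(Sr(OH)2) = 0.001180 mol.
[Sr(OH)2] = 0.001180 mol / 0.04774 L = 0.0247 M.

0.0247 M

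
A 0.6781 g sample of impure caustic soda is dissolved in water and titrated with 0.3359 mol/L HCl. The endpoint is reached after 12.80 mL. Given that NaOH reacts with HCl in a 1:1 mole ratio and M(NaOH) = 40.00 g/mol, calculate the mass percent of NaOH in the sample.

n(HCl) = 0.3359 x 0.01280 = 0.004300 mol.
n(NaOH) = 0.004300 / 1 = 0.004300 mol.
mass of NaOH = 0.004300 x 40.00 = 0.1720 g.
% purity = 0.1720 / 0.6781 x 100 = 25.4%.

25.4%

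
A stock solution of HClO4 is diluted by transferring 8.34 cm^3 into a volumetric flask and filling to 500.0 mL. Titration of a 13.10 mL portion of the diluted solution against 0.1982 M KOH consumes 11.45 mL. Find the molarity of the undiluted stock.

n(KOH) = 0.1982 x 0.01145 = 0.002269 mol.
n(HClO4) in the aliquot = 0.002269 mol.
[diluted HClO4] = 0.002269 / 0.01310 = 0.1732 M.
Dilution factor = 500.0/8.340 = 59.95, so [stock] = 0.1732 x 59.95 = 10.4 M.

10.4 M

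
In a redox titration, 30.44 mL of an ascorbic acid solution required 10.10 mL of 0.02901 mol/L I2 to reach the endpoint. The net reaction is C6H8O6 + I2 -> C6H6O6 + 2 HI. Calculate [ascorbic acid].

n(I2) = 0.02901 x 0.01010 = 0.0002930 mol.
From the balanced equation, 1 mol I2 reacts with 1 mol ascorbic acid, so n(ascorbic acid) = 0.0002930 x 1/1 = 0.0002930 mol.
[ascorbic acid] = 0.0002930 / 0.03044 L = 0.00963 M.

0.00963 M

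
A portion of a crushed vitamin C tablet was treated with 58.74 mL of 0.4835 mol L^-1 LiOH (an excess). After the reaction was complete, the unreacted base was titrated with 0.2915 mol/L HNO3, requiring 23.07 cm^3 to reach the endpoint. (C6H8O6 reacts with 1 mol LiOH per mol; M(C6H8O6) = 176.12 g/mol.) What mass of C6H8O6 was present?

3.82 g

Total n(LiOH) added = 0.4835 x 0.05874 = 0.02840 mol.
n(HNO3) used = 0.2915 x 0.02307 = 0.006725 mol, which equals the excess n(LiOH).
So n(LiOH) consumed by the sample = 0.02840 - 0.006725 = 0.02168 mol.
n(C6H8O6) = 0.02168 / 1 = 0.02168 mol.
mass = 0.02168 mol x 176.12 g/mol = 3.82 g.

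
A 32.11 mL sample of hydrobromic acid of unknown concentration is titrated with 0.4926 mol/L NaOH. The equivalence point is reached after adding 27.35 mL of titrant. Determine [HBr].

0.420 M

n(NaOH) delivered = 0.4926 x 0.02735 = 0.01347 mol.
For a 1:1 reaction, n(HBr) = 0.01347 mol.
[HBr] = 0.01347 mol / 0.03211 L = 0.420 M.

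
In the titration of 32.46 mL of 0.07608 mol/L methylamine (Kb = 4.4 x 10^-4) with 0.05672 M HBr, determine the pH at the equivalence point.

n(CH3NH2) = 0.07608 x 0.03246 = 0.002470 mol; V(HBr) at equivalence = 0.002470/0.05672 = 0.04354 L.
At equivalence the base is fully converted to CH3NH3+; total volume = 0.07600 L, so [CH3NH3+] = 0.002470/0.07600 = 0.03249 M.
Ka(CH3NH3+) = Kw/Kb = 1.0e-14 / 4.4 x 10^-4 = 2.27e-11.
[H^+] = sqrt(Ka x [CH3NH3+]) = sqrt(2.27e-11 x 0.03249) = 8.59e-7 M.
pH = -log(8.59e-7) = 6.07.

6.07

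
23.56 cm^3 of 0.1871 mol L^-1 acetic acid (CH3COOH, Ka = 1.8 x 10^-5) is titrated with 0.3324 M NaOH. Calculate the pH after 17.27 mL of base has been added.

n(acid) = 0.1871 x 0.02356 = 0.004408 mol; n(NaOH) added = 0.3324 x 0.01727 = 0.005741 mol.
Base is in excess by 0.005741 - 0.004408 = 0.001332 mol in a total volume of 0.04083 L.
[OH^-] = 0.001332/0.04083 = 0.03263 M, so pOH = 1.49 and pH = 14.00 - 1.49 = 12.51.

12.51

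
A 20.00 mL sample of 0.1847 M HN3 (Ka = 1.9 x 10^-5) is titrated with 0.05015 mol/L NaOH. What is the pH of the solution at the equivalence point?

n(HN3) = 0.1847 x 0.02000 = 0.003694 mol; V(NaOH) at equivalence = 0.003694/0.05015 = 0.07366 L.
At equivalence all the acid is converted to N3-; total volume = 0.02000 + 0.07366 = 0.09366 L, so [N3-] = 0.003694/0.09366 = 0.03944 M.
Kb = Kw/Ka = 1.0e-14 / 1.9 x 10^-5 = 5.26e-10.
[OH^-] = sqrt(Kb x [N3-]) = sqrt(5.26e-10 x 0.03944) = 4.56e-6 M.
pOH = 5.34, so pH = 14.00 - 5.34 = 8.66.

8.66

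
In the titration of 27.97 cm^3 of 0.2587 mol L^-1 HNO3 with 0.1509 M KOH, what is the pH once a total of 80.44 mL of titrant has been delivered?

12.66

n(acid) = 0.2587 x 0.02797 = 0.007236 mol; n(KOH) added = 0.1509 x 0.08044 = 0.01214 mol.
Base is in excess by 0.01214 - 0.007236 = 0.004903 mol in a total volume of 0.1084 L.
[OH^-] = 0.004903/0.1084 = 0.04522 M, so pOH = 1.34 and pH = 14.00 - 1.34 = 12.66.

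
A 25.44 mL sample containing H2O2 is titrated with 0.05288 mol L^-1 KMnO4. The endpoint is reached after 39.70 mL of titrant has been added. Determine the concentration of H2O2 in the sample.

n(KMnO4) = 0.05288 x 0.03970 = 0.002099 mol.
From the balanced equation, 2 mol KMnO4 reacts with 5 mol H2O2, so n(H2O2) = 0.002099 x 5/2 = 0.005248 mol.
[H2O2] = 0.005248 / 0.02544 L = 0.206 M.

0.206 M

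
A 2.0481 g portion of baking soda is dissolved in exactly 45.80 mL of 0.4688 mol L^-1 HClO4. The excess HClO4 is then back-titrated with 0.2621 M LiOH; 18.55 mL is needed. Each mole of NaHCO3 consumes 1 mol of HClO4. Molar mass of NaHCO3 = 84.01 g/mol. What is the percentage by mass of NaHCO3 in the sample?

Total n(HClO4) added = 0.4688 x 0.04580 = 0.02147 mol.
n(LiOH) used = 0.2621 x 0.01855 = 0.004862 mol, which equals the excess n(HClO4).
So n(HClO4) consumed by the sample = 0.02147 - 0.004862 = 0.01661 mol.
n(NaHCO3) = 0.01661 / 1 = 0.01661 mol.
mass NaHCO3 = 0.01661 x 84.01 = 1.395 g, so %NaHCO3 = 1.395/2.0481 x 100 = 68.1%.

68.1%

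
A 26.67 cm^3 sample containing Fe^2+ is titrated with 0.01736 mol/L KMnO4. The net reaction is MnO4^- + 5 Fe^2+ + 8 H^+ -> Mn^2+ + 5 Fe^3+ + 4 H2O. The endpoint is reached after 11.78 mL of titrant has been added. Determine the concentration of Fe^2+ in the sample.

0.0383 M

n(KMnO4) = 0.01736 x 0.01178 = 0.0002045 mol.
From the balanced equation, 1 mol KMnO4 reacts with 5 mol Fe^2+, so n(Fe^2+) = 0.0002045 x 5/1 = 0.001023 mol.
[Fe^2+] = 0.001023 / 0.02667 L = 0.0383 M.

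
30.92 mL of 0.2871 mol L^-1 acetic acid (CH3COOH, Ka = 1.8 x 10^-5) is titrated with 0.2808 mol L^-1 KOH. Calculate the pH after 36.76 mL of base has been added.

12.33

n(acid) = 0.2871 x 0.03092 = 0.008877 mol; n(KOH) added = 0.2808 x 0.03676 = 0.01032 mol.
Base is in excess by 0.01032 - 0.008877 = 0.001445 mol in a total volume of 0.06768 L.
[OH^-] = 0.001445/0.06768 = 0.02135 M, so pOH = 1.67 and pH = 14.00 - 1.67 = 12.33.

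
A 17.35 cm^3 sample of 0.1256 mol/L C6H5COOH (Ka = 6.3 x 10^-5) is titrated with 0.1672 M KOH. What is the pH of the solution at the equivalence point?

8.53

n(C6H5COOH) = 0.1256 x 0.01735 = 0.002179 mol; V(KOH) at equivalence = 0.002179/0.1672 = 0.01303 L.
At equivalence all the acid is converted to C6H5COO-; total volume = 0.01735 + 0.01303 = 0.03038 L, so [C6H5COO-] = 0.002179/0.03038 = 0.07172 M.
Kb = Kw/Ka = 1.0e-14 / 6.3 x 10^-5 = 1.59e-10.
[OH^-] = sqrt(Kb x [C6H5COO-]) = sqrt(1.59e-10 x 0.07172) = 3.37e-6 M.
pOH = 5.47, so pH = 14.00 - 5.47 = 8.53.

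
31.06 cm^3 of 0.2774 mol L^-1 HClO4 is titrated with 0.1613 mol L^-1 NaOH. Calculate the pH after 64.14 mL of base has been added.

12.26

n(acid) = 0.2774 x 0.03106 = 0.008616 mol; n(NaOH) added = 0.1613 x 0.06414 = 0.01035 mol.
Base is in excess by 0.01035 - 0.008616 = 0.001730 mol in a total volume of 0.09520 L.
[OH^-] = 0.001730/0.09520 = 0.01817 M, so pOH = 1.74 and pH = 14.00 - 1.74 = 12.26.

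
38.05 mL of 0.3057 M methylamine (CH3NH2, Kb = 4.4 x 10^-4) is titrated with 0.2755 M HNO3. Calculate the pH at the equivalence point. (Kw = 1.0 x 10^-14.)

5.74

n(CH3NH2) = 0.3057 x 0.03805 = 0.01163 mol; V(HNO3) at equivalence = 0.01163/0.2755 = 0.04222 L.
At equivalence the base is fully converted to CH3NH3+; total volume = 0.08027 L, so [CH3NH3+] = 0.01163/0.08027 = 0.1449 M.
Ka(CH3NH3+) = Kw/Kb = 1.0e-14 / 4.4 x 10^-4 = 2.27e-11.
[H^+] = sqrt(Ka x [CH3NH3+]) = sqrt(2.27e-11 x 0.1449) = 1.81e-6 M.
pH = -log(1.81e-6) = 5.74.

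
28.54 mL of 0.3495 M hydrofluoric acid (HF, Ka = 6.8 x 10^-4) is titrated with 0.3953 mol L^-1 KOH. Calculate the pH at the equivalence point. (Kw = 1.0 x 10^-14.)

n(HF) = 0.3495 x 0.02854 = 0.009975 mol; V(KOH) at equivalence = 0.009975/0.3953 = 0.02523 L.
At equivalence all the acid is converted to F-; total volume = 0.02854 + 0.02523 = 0.05377 L, so [F-] = 0.009975/0.05377 = 0.1855 M.
Kb = Kw/Ka = 1.0e-14 / 6.8 x 10^-4 = 1.47e-11.
[OH^-] = sqrt(Kb x [F-]) = sqrt(1.47e-11 x 0.1855) = 1.65e-6 M.
pOH = 5.78, so pH = 14.00 - 5.78 = 8.22.

8.22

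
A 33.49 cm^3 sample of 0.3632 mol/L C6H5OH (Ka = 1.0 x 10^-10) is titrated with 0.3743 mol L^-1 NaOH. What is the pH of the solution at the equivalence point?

n(C6H5OH) = 0.3632 x 0.03349 = 0.01216 mol; V(NaOH) at equivalence = 0.01216/0.3743 = 0.03250 L.
At equivalence all the acid is converted to C6H5O-; total volume = 0.03349 + 0.03250 = 0.06599 L, so [C6H5O-] = 0.01216/0.06599 = 0.1843 M.
Kb = Kw/Ka = 1.0e-14 / 1.0 x 10^-10 = 0.000100.
[OH^-] = sqrt(Kb x [C6H5O-]) = sqrt(0.000100 x 0.1843) = 0.00429 M.
pOH = 2.37, so pH = 14.00 - 2.37 = 11.63.

11.63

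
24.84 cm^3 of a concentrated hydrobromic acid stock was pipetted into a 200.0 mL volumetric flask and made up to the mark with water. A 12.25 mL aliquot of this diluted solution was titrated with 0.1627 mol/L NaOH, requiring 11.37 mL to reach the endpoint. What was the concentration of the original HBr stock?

n(NaOH) = 0.1627 x 0.01137 = 0.001850 mol.
n(HBr) in the aliquot = 0.001850 mol.
[diluted HBr] = 0.001850 / 0.01225 = 0.1510 M.
Dilution factor = 200.0/24.84 = 8.052, so [stock] = 0.1510 x 8.052 = 1.22 M.

1.22 M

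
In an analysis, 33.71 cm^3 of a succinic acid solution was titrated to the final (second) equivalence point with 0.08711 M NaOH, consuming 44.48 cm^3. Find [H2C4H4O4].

n(NaOH) = 0.08711 x 0.04448 = 0.003875 mol.
At the final (second) equivalence point, 2 mol OH^- react per mol H2C4H4O4, so n(H2C4H4O4) = 0.003875 / 2 = 0.001937 mol.
[H2C4H4O4] = 0.001937 / 0.03371 L = 0.0575 M.

0.0575 M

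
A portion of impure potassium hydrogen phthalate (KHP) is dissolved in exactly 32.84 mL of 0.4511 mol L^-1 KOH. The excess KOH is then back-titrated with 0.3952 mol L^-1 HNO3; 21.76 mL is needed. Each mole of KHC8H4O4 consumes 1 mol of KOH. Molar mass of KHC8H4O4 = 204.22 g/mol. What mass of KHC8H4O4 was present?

1.27 g

Total n(KOH) added = 0.4511 x 0.03284 = 0.01481 mol.
n(HNO3) used = 0.3952 x 0.02176 = 0.008600 mol, which equals the excess n(KOH).
So n(KOH) consumed by the sample = 0.01481 - 0.008600 = 0.006215 mol.
n(KHC8H4O4) = 0.006215 / 1 = 0.006215 mol.
mass = 0.006215 mol x 204.22 g/mol = 1.27 g.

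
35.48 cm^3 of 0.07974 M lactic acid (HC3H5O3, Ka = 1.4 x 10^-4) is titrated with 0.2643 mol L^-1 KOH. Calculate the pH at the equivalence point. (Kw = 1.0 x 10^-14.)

n(HC3H5O3) = 0.07974 x 0.03548 = 0.002829 mol; V(KOH) at equivalence = 0.002829/0.2643 = 0.01070 L.
At equivalence all the acid is converted to C3H5O3-; total volume = 0.03548 + 0.01070 = 0.04618 L, so [C3H5O3-] = 0.002829/0.04618 = 0.06126 M.
Kb = Kw/Ka = 1.0e-14 / 1.4 x 10^-4 = 7.14e-11.
[OH^-] = sqrt(Kb x [C3H5O3-]) = sqrt(7.14e-11 x 0.06126) = 2.09e-6 M.
pOH = 5.68, so pH = 14.00 - 5.68 = 8.32.

8.32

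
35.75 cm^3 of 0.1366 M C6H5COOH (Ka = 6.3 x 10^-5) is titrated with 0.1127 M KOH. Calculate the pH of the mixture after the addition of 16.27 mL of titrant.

3.98

Initial n(C6H5COOH) = 0.1366 x 0.03575 = 0.004883 mol.
n(KOH) added = 0.1127 x 0.01627 = 0.001834 mol, converting that many moles of C6H5COOH to C6H5COO-.
Remaining n(C6H5COOH) = 0.003050 mol; n(C6H5COO-) = 0.001834 mol.
By Henderson-Hasselbalch, pH = pKa + log([A^-]/[HA]) = 4.20 + log(0.001834/0.003050) = 4.20 + (-0.22) = 3.98.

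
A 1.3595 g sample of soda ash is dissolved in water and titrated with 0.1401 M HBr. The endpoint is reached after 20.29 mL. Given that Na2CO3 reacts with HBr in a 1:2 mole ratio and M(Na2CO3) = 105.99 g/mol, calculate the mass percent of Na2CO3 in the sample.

n(HBr) = 0.1401 x 0.02029 = 0.002843 mol.
n(Na2CO3) = 0.002843 / 2 = 0.001421 mol.
mass of Na2CO3 = 0.001421 x 105.99 = 0.1506 g.
% purity = 0.1506 / 1.3595 x 100 = 11.1%.

11.1%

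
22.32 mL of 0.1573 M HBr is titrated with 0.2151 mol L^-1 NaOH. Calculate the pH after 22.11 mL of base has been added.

n(acid) = 0.1573 x 0.02232 = 0.003511 mol; n(NaOH) added = 0.2151 x 0.02211 = 0.004756 mol.
Base is in excess by 0.004756 - 0.003511 = 0.001245 mol in a total volume of 0.04443 L.
[OH^-] = 0.001245/0.04443 = 0.02802 M, so pOH = 1.55 and pH = 14.00 - 1.55 = 12.45.

12.45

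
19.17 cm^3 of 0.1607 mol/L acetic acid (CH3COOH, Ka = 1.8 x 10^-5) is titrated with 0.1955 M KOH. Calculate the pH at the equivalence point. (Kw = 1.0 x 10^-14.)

8.85

n(CH3COOH) = 0.1607 x 0.01917 = 0.003081 mol; V(KOH) at equivalence = 0.003081/0.1955 = 0.01576 L.
At equivalence all the acid is converted to CH3COO-; total volume = 0.01917 + 0.01576 = 0.03493 L, so [CH3COO-] = 0.003081/0.03493 = 0.08820 M.
Kb = Kw/Ka = 1.0e-14 / 1.8 x 10^-5 = 5.56e-10.
[OH^-] = sqrt(Kb x [CH3COO-]) = sqrt(5.56e-10 x 0.08820) = 7.00e-6 M.
pOH = 5.15, so pH = 14.00 - 5.15 = 8.85.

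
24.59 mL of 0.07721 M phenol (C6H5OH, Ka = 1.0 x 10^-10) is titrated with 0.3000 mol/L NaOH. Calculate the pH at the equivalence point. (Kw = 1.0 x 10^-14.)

11.39

n(C6H5OH) = 0.07721 x 0.02459 = 0.001899 mol; V(NaOH) at equivalence = 0.001899/0.3000 = 0.006329 L.
At equivalence all the acid is converted to C6H5O-; total volume = 0.02459 + 0.006329 = 0.03092 L, so [C6H5O-] = 0.001899/0.03092 = 0.06141 M.
Kb = Kw/Ka = 1.0e-14 / 1.0 x 10^-10 = 0.000100.
[OH^-] = sqrt(Kb x [C6H5O-]) = sqrt(0.000100 x 0.06141) = 0.00248 M.
pOH = 2.61, so pH = 14.00 - 2.61 = 11.39.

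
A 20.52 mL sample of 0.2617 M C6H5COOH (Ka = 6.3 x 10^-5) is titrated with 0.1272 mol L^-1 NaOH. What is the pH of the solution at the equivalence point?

8.57

n(C6H5COOH) = 0.2617 x 0.02052 = 0.005370 mol; V(NaOH) at equivalence = 0.005370/0.1272 = 0.04222 L.
At equivalence all the acid is converted to C6H5COO-; total volume = 0.02052 + 0.04222 = 0.06274 L, so [C6H5COO-] = 0.005370/0.06274 = 0.08560 M.
Kb = Kw/Ka = 1.0e-14 / 6.3 x 10^-5 = 1.59e-10.
[OH^-] = sqrt(Kb x [C6H5COO-]) = sqrt(1.59e-10 x 0.08560) = 3.69e-6 M.
pOH = 5.43, so pH = 14.00 - 5.43 = 8.57.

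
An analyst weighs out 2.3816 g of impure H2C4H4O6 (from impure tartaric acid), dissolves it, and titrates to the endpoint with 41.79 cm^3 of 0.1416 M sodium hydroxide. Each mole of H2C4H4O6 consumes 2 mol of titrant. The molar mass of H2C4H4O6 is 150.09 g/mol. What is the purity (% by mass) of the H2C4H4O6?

n(NaOH) = 0.1416 x 0.04179 = 0.005917 mol.
n(H2C4H4O6) = 0.005917 / 2 = 0.002959 mol.
mass of H2C4H4O6 = 0.002959 x 150.09 = 0.4441 g.
% purity = 0.4441 / 2.3816 x 100 = 18.6%.

18.6%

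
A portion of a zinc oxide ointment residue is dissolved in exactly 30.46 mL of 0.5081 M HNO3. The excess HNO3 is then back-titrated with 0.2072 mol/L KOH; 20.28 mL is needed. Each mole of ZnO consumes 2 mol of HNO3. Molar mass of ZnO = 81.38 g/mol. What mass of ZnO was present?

0.459 g

Total n(HNO3) added = 0.5081 x 0.03046 = 0.01548 mol.
n(KOH) used = 0.2072 x 0.02028 = 0.004202 mol, which equals the excess n(HNO3).
So n(HNO3) consumed by the sample = 0.01548 - 0.004202 = 0.01127 mol.
n(ZnO) = 0.01127 / 2 = 0.005637 mol.
mass = 0.005637 mol x 81.38 g/mol = 0.459 g.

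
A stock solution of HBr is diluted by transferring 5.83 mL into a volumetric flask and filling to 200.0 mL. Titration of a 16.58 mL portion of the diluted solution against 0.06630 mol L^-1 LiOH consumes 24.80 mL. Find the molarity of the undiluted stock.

3.40 M

n(LiOH) = 0.06630 x 0.02480 = 0.001644 mol.
n(HBr) in the aliquot = 0.001644 mol.
[diluted HBr] = 0.001644 / 0.01658 = 0.09917 M.
Dilution factor = 200.0/5.830 = 34.31, so [stock] = 0.09917 x 34.31 = 3.40 M.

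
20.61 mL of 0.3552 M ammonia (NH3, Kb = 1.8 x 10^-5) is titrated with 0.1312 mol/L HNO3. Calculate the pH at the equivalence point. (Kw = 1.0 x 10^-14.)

5.14

n(NH3) = 0.3552 x 0.02061 = 0.007321 mol; V(HNO3) at equivalence = 0.007321/0.1312 = 0.05580 L.
At equivalence the base is fully converted to NH4+; total volume = 0.07641 L, so [NH4+] = 0.007321/0.07641 = 0.09581 M.
Ka(NH4+) = Kw/Kb = 1.0e-14 / 1.8 x 10^-5 = 5.56e-10.
[H^+] = sqrt(Ka x [NH4+]) = sqrt(5.56e-10 x 0.09581) = 7.30e-6 M.
pH = -log(7.30e-6) = 5.14.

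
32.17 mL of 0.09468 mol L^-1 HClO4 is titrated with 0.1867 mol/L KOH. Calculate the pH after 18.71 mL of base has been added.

n(acid) = 0.09468 x 0.03217 = 0.003046 mol; n(KOH) added = 0.1867 x 0.01871 = 0.003493 mol.
Base is in excess by 0.003493 - 0.003046 = 0.0004473 mol in a total volume of 0.05088 L.
[OH^-] = 0.0004473/0.05088 = 0.008791 M, so pOH = 2.06 and pH = 14.00 - 2.06 = 11.94.

11.94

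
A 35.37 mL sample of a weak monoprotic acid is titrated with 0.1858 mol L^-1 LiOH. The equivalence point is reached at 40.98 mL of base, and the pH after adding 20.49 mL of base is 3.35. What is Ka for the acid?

20.49 mL is half of the equivalence volume, so this is the half-equivalence point where [HA] = [A^-].
At half-equivalence pH = pKa, so pKa = 3.35.
Ka = 10^(-3.35) = 4.5 x 10^-4.

4.5 x 10^-4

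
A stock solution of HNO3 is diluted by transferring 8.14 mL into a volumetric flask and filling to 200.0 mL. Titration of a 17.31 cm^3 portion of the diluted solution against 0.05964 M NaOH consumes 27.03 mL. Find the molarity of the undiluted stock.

n(NaOH) = 0.05964 x 0.02703 = 0.001612 mol.
n(HNO3) in the aliquot = 0.001612 mol.
[diluted HNO3] = 0.001612 / 0.01731 = 0.09313 M.
Dilution factor = 200.0/8.140 = 24.57, so [stock] = 0.09313 x 24.57 = 2.29 M.

2.29 M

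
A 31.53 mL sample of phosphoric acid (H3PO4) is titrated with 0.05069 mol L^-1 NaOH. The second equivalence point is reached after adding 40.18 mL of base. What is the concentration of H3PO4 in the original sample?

n(NaOH) = 0.05069 x 0.04018 = 0.002037 mol.
At the second equivalence point, 2 mol OH^- react per mol H3PO4, so n(H3PO4) = 0.002037 / 2 = 0.001018 mol.
[H3PO4] = 0.001018 / 0.03153 L = 0.0323 M.

0.0323 M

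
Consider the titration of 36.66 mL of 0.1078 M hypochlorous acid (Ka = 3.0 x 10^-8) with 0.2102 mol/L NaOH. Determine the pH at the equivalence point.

10.19

n(HClO) = 0.1078 x 0.03666 = 0.003952 mol; V(NaOH) at equivalence = 0.003952/0.2102 = 0.01880 L.
At equivalence all the acid is converted to ClO-; total volume = 0.03666 + 0.01880 = 0.05546 L, so [ClO-] = 0.003952/0.05546 = 0.07126 M.
Kb = Kw/Ka = 1.0e-14 / 3.0 x 10^-8 = 3.33e-7.
[OH^-] = sqrt(Kb x [ClO-]) = sqrt(3.33e-7 x 0.07126) = 0.000154 M.
pOH = 3.81, so pH = 14.00 - 3.81 = 10.19.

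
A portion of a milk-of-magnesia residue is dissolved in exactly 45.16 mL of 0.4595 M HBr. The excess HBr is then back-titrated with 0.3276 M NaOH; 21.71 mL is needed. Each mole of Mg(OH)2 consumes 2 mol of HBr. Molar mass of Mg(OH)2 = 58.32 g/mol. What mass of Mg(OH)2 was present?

0.398 g

Total n(HBr) added = 0.4595 x 0.04516 = 0.02075 mol.
n(NaOH) used = 0.3276 x 0.02171 = 0.007112 mol, which equals the excess n(HBr).
So n(HBr) consumed by the sample = 0.02075 - 0.007112 = 0.01364 mol.
n(Mg(OH)2) = 0.01364 / 2 = 0.006819 mol.
mass = 0.006819 mol x 58.32 g/mol = 0.398 g.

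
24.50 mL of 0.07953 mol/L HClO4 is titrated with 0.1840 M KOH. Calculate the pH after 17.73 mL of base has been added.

n(acid) = 0.07953 x 0.02450 = 0.001948 mol; n(KOH) added = 0.1840 x 0.01773 = 0.003262 mol.
Base is in excess by 0.003262 - 0.001948 = 0.001314 mol in a total volume of 0.04223 L.
[OH^-] = 0.001314/0.04223 = 0.03111 M, so pOH = 1.51 and pH = 14.00 - 1.51 = 12.49.

12.49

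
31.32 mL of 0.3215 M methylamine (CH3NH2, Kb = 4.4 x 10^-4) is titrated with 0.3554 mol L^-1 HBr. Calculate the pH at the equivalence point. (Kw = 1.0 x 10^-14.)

n(CH3NH2) = 0.3215 x 0.03132 = 0.01007 mol; V(HBr) at equivalence = 0.01007/0.3554 = 0.02833 L.
At equivalence the base is fully converted to CH3NH3+; total volume = 0.05965 L, so [CH3NH3+] = 0.01007/0.05965 = 0.1688 M.
Ka(CH3NH3+) = Kw/Kb = 1.0e-14 / 4.4 x 10^-4 = 2.27e-11.
[H^+] = sqrt(Ka x [CH3NH3+]) = sqrt(2.27e-11 x 0.1688) = 1.96e-6 M.
pH = -log(1.96e-6) = 5.71.

5.71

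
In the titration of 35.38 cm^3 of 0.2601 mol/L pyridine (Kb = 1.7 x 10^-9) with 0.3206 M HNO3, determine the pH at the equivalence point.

n(C5H5N) = 0.2601 x 0.03538 = 0.009202 mol; V(HNO3) at equivalence = 0.009202/0.3206 = 0.02870 L.
At equivalence the base is fully converted to C5H5NH+; total volume = 0.06408 L, so [C5H5NH+] = 0.009202/0.06408 = 0.1436 M.
Ka(C5H5NH+) = Kw/Kb = 1.0e-14 / 1.7 x 10^-9 = 5.88e-6.
[H^+] = sqrt(Ka x [C5H5NH+]) = sqrt(5.88e-6 x 0.1436) = 0.000919 M.
pH = -log(0.000919) = 3.04.

3.04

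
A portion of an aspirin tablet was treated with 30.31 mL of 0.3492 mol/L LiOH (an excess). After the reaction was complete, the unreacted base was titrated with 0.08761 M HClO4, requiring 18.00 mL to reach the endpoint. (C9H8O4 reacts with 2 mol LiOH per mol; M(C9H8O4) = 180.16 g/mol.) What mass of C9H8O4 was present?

0.811 g

Total n(LiOH) added = 0.3492 x 0.03031 = 0.01058 mol.
n(HClO4) used = 0.08761 x 0.01800 = 0.001577 mol, which equals the excess n(LiOH).
So n(LiOH) consumed by the sample = 0.01058 - 0.001577 = 0.009007 mol.
n(C9H8O4) = 0.009007 / 2 = 0.004504 mol.
mass = 0.004504 mol x 180.16 g/mol = 0.811 g.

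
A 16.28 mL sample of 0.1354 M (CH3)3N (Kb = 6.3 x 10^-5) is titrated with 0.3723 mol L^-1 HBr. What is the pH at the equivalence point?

n((CH3)3N) = 0.1354 x 0.01628 = 0.002204 mol; V(HBr) at equivalence = 0.002204/0.3723 = 0.005921 L.
At equivalence the base is fully converted to (CH3)3NH+; total volume = 0.02220 L, so [(CH3)3NH+] = 0.002204/0.02220 = 0.09929 M.
Ka((CH3)3NH+) = Kw/Kb = 1.0e-14 / 6.3 x 10^-5 = 1.59e-10.
[H^+] = sqrt(Ka x [(CH3)3NH+]) = sqrt(1.59e-10 x 0.09929) = 3.97e-6 M.
pH = -log(3.97e-6) = 5.40.

5.40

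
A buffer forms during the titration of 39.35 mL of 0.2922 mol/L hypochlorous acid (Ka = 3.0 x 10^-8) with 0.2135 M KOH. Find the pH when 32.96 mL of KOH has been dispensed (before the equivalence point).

7.72

Initial n(HClO) = 0.2922 x 0.03935 = 0.01150 mol.
n(KOH) added = 0.2135 x 0.03296 = 0.007037 mol, converting that many moles of HClO to ClO-.
Remaining n(HClO) = 0.004461 mol; n(ClO-) = 0.007037 mol.
By Henderson-Hasselbalch, pH = pKa + log([A^-]/[HA]) = 7.52 + log(0.007037/0.004461) = 7.52 + (+0.20) = 7.72.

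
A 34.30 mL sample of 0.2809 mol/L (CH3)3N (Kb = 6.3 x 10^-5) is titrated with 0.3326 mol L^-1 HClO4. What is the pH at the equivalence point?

n((CH3)3N) = 0.2809 x 0.03430 = 0.009635 mol; V(HClO4) at equivalence = 0.009635/0.3326 = 0.02897 L.
At equivalence the base is fully converted to (CH3)3NH+; total volume = 0.06327 L, so [(CH3)3NH+] = 0.009635/0.06327 = 0.1523 M.
Ka((CH3)3NH+) = Kw/Kb = 1.0e-14 / 6.3 x 10^-5 = 1.59e-10.
[H^+] = sqrt(Ka x [(CH3)3NH+]) = sqrt(1.59e-10 x 0.1523) = 4.92e-6 M.
pH = -log(4.92e-6) = 5.31.

5.31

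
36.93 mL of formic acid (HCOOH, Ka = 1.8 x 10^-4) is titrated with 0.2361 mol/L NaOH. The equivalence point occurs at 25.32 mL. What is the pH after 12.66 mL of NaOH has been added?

12.66 mL is exactly half the equivalence volume (25.32/2), i.e. the half-equivalence point.
There, n(HA) = n(A^-), so pH = pKa = -log(1.8 x 10^-4) = 3.74.

3.74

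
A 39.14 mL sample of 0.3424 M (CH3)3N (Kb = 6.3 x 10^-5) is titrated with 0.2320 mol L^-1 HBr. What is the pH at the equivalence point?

5.33

n((CH3)3N) = 0.3424 x 0.03914 = 0.01340 mol; V(HBr) at equivalence = 0.01340/0.2320 = 0.05777 L.
At equivalence the base is fully converted to (CH3)3NH+; total volume = 0.09691 L, so [(CH3)3NH+] = 0.01340/0.09691 = 0.1383 M.
Ka((CH3)3NH+) = Kw/Kb = 1.0e-14 / 6.3 x 10^-5 = 1.59e-10.
[H^+] = sqrt(Ka x [(CH3)3NH+]) = sqrt(1.59e-10 x 0.1383) = 4.69e-6 M.
pH = -log(4.69e-6) = 5.33.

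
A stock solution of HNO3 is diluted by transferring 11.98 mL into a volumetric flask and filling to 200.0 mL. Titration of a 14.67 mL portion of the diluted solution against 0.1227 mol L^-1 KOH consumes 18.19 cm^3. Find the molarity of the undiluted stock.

n(KOH) = 0.1227 x 0.01819 = 0.002232 mol.
n(HNO3) in the aliquot = 0.002232 mol.
[diluted HNO3] = 0.002232 / 0.01467 = 0.1521 M.
Dilution factor = 200.0/11.98 = 16.69, so [stock] = 0.1521 x 16.69 = 2.54 M.

2.54 M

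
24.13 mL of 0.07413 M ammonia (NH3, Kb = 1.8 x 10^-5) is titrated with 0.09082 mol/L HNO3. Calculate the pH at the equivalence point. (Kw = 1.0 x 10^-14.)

n(NH3) = 0.07413 x 0.02413 = 0.001789 mol; V(HNO3) at equivalence = 0.001789/0.09082 = 0.01970 L.
At equivalence the base is fully converted to NH4+; total volume = 0.04383 L, so [NH4+] = 0.001789/0.04383 = 0.04082 M.
Ka(NH4+) = Kw/Kb = 1.0e-14 / 1.8 x 10^-5 = 5.56e-10.
[H^+] = sqrt(Ka x [NH4+]) = sqrt(5.56e-10 x 0.04082) = 4.76e-6 M.
pH = -log(4.76e-6) = 5.32.

5.32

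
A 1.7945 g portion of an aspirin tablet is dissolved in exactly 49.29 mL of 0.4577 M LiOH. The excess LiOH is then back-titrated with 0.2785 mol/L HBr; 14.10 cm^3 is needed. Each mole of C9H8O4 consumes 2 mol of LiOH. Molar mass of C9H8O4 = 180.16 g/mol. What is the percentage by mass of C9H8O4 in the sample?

93.5%

Total n(LiOH) added = 0.4577 x 0.04929 = 0.02256 mol.
n(HBr) used = 0.2785 x 0.01410 = 0.003927 mol, which equals the excess n(LiOH).
So n(LiOH) consumed by the sample = 0.02256 - 0.003927 = 0.01863 mol.
n(C9H8O4) = 0.01863 / 2 = 0.009317 mol.
mass C9H8O4 = 0.009317 x 180.16 = 1.678 g, so %C9H8O4 = 1.678/1.7945 x 100 = 93.5%.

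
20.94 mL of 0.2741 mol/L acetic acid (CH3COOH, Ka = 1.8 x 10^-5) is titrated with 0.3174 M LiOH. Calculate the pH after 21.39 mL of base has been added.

n(acid) = 0.2741 x 0.02094 = 0.005740 mol; n(LiOH) added = 0.3174 x 0.02139 = 0.006789 mol.
Base is in excess by 0.006789 - 0.005740 = 0.001050 mol in a total volume of 0.04233 L.
[OH^-] = 0.001050/0.04233 = 0.02479 M, so pOH = 1.61 and pH = 14.00 - 1.61 = 12.39.

12.39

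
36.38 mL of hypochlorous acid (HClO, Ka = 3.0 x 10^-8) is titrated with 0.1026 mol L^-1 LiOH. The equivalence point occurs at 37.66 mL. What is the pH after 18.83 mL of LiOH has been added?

7.52

18.83 mL is exactly half the equivalence volume (37.66/2), i.e. the half-equivalence point.
There, n(HA) = n(A^-), so pH = pKa = -log(3.0 x 10^-8) = 7.52.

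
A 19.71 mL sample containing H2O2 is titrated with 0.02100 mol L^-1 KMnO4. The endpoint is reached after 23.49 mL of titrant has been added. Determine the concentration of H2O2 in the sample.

n(KMnO4) = 0.02100 x 0.02349 = 0.0004933 mol.
From the balanced equation, 2 mol KMnO4 reacts with 5 mol H2O2, so n(H2O2) = 0.0004933 x 5/2 = 0.001233 mol.
[H2O2] = 0.001233 / 0.01971 L = 0.0626 M.

0.0626 M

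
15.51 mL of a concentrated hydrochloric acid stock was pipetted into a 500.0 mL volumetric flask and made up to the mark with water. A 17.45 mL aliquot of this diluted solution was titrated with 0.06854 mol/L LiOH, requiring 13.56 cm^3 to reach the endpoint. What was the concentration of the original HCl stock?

1.72 M

n(LiOH) = 0.06854 x 0.01356 = 0.0009294 mol.
n(HCl) in the aliquot = 0.0009294 mol.
[diluted HCl] = 0.0009294 / 0.01745 = 0.05326 M.
Dilution factor = 500.0/15.51 = 32.24, so [stock] = 0.05326 x 32.24 = 1.72 M.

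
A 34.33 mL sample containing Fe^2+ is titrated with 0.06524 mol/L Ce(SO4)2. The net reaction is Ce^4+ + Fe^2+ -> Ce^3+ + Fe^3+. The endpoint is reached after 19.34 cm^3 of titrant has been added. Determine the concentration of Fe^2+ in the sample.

0.0368 M

n(Ce(SO4)2) = 0.06524 x 0.01934 = 0.001262 mol.
From the balanced equation, 1 mol Ce(SO4)2 reacts with 1 mol Fe^2+, so n(Fe^2+) = 0.001262 x 1/1 = 0.001262 mol.
[Fe^2+] = 0.001262 / 0.03433 L = 0.0368 M.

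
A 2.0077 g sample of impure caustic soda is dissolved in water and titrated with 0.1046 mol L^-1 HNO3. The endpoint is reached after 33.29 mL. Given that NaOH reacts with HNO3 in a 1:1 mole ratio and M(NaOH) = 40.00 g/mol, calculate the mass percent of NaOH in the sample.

n(HNO3) = 0.1046 x 0.03329 = 0.003482 mol.
n(NaOH) = 0.003482 / 1 = 0.003482 mol.
mass of NaOH = 0.003482 x 40.00 = 0.1393 g.
% purity = 0.1393 / 2.0077 x 100 = 6.94%.

6.94%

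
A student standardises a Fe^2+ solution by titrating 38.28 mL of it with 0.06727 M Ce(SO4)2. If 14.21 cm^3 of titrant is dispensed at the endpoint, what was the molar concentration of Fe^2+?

0.0250 M

n(Ce(SO4)2) = 0.06727 x 0.01421 = 0.0009559 mol.
From the balanced equation, 1 mol Ce(SO4)2 reacts with 1 mol Fe^2+, so n(Fe^2+) = 0.0009559 x 1/1 = 0.0009559 mol.
[Fe^2+] = 0.0009559 / 0.03828 L = 0.0250 M.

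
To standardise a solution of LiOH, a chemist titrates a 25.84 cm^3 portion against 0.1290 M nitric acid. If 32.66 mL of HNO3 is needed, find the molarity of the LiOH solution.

0.163 M

n(HNO3) delivered = 0.1290 x 0.03266 = 0.004213 mol.
For a 1:1 reaction, n(LiOH) = 0.004213 mol.
[LiOH] = 0.004213 mol / 0.02584 L = 0.163 M.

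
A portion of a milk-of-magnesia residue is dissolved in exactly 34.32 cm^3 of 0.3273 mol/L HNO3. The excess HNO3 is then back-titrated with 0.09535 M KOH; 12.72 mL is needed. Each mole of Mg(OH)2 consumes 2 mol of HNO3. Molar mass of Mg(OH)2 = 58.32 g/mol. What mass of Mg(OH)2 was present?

0.292 g

Total n(HNO3) added = 0.3273 x 0.03432 = 0.01123 mol.
n(KOH) used = 0.09535 x 0.01272 = 0.001213 mol, which equals the excess n(HNO3).
So n(HNO3) consumed by the sample = 0.01123 - 0.001213 = 0.01002 mol.
n(Mg(OH)2) = 0.01002 / 2 = 0.005010 mol.
mass = 0.005010 mol x 58.32 g/mol = 0.292 g.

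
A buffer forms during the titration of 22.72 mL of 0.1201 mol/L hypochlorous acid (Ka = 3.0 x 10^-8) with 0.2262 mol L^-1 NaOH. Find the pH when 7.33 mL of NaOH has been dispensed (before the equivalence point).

Initial n(HClO) = 0.1201 x 0.02272 = 0.002729 mol.
n(NaOH) added = 0.2262 x 0.007330 = 0.001658 mol, converting that many moles of HClO to ClO-.
Remaining n(HClO) = 0.001071 mol; n(ClO-) = 0.001658 mol.
By Henderson-Hasselbalch, pH = pKa + log([A^-]/[HA]) = 7.52 + log(0.001658/0.001071) = 7.52 + (+0.19) = 7.71.

7.71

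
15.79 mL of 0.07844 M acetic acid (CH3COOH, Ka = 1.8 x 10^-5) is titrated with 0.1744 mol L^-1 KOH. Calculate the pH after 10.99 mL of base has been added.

12.40

n(acid) = 0.07844 x 0.01579 = 0.001239 mol; n(KOH) added = 0.1744 x 0.01099 = 0.001917 mol.
Base is in excess by 0.001917 - 0.001239 = 0.0006781 mol in a total volume of 0.02678 L.
[OH^-] = 0.0006781/0.02678 = 0.02532 M, so pOH = 1.60 and pH = 14.00 - 1.60 = 12.40.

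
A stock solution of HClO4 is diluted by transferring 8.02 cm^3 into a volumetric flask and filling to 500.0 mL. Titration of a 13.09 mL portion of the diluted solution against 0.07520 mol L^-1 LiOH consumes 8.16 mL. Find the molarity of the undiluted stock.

n(LiOH) = 0.07520 x 0.008160 = 0.0006136 mol.
n(HClO4) in the aliquot = 0.0006136 mol.
[diluted HClO4] = 0.0006136 / 0.01309 = 0.04688 M.
Dilution factor = 500.0/8.020 = 62.34, so [stock] = 0.04688 x 62.34 = 2.92 M.

2.92 M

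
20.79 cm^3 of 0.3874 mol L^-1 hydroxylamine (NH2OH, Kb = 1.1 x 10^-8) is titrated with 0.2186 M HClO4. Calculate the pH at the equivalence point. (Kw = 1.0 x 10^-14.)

3.45

n(NH2OH) = 0.3874 x 0.02079 = 0.008054 mol; V(HClO4) at equivalence = 0.008054/0.2186 = 0.03684 L.
At equivalence the base is fully converted to NH3OH+; total volume = 0.05763 L, so [NH3OH+] = 0.008054/0.05763 = 0.1397 M.
Ka(NH3OH+) = Kw/Kb = 1.0e-14 / 1.1 x 10^-8 = 9.09e-7.
[H^+] = sqrt(Ka x [NH3OH+]) = sqrt(9.09e-7 x 0.1397) = 0.000356 M.
pH = -log(0.000356) = 3.45.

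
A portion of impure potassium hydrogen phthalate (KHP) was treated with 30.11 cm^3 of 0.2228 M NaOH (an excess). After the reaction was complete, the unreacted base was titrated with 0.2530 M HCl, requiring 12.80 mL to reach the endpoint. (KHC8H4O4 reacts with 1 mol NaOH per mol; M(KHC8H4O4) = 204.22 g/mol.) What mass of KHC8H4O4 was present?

0.709 g

Total n(NaOH) added = 0.2228 x 0.03011 = 0.006709 mol.
n(HCl) used = 0.2530 x 0.01280 = 0.003238 mol, which equals the excess n(NaOH).
So n(NaOH) consumed by the sample = 0.006709 - 0.003238 = 0.003470 mol.
n(KHC8H4O4) = 0.003470 / 1 = 0.003470 mol.
mass = 0.003470 mol x 204.22 g/mol = 0.709 g.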